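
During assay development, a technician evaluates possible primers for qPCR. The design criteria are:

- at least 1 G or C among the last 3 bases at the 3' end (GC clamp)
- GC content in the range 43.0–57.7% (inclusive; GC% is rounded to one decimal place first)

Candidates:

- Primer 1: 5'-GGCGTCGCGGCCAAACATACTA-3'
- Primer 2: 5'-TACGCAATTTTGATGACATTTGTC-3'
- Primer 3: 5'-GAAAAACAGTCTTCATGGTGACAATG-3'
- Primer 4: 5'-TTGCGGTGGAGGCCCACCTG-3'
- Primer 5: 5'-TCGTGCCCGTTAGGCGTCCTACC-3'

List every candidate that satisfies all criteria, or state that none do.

None of the candidates satisfy all criteria.

Primer 1 (22 nt, A=6 T=3 G=6 C=7): 3' end CTA has 1 G/C ✓; GC 13/22 = 59.1%, outside 43.0–57.7% ✗ — fails.
Primer 2 (24 nt, A=6 T=10 G=4 C=4): 3' end GTC has 2 G/C ✓; GC 8/24 = 33.3%, outside 43.0–57.7% ✗ — fails.
Primer 3 (26 nt, A=10 T=6 G=6 C=4): 3' end ATG has 1 G/C ✓; GC 10/26 = 38.5%, outside 43.0–57.7% ✗ — fails.
Primer 4 (20 nt, A=2 T=4 G=8 C=6): 3' end CTG has 2 G/C ✓; GC 14/20 = 70.0%, outside 43.0–57.7% ✗ — fails.
Primer 5 (23 nt, A=2 T=6 G=6 C=9): 3' end ACC has 2 G/C ✓; GC 15/23 = 65.2%, outside 43.0–57.7% ✗ — fails.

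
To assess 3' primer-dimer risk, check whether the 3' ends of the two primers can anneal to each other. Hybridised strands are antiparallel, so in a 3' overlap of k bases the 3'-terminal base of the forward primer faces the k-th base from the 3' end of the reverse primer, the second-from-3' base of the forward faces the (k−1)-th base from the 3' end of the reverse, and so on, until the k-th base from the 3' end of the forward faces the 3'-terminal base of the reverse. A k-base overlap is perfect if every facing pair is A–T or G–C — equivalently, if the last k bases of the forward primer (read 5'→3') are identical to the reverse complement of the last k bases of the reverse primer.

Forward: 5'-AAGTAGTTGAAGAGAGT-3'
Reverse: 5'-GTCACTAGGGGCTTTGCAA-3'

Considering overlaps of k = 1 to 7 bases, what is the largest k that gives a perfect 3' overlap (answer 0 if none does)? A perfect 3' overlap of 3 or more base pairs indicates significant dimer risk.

Longest perfect overlap: 1 complementary base pair; below the dimer-risk threshold (threshold 3).

Last 7 bases (5'→3') — forward …AGAGAGT, reverse …TTTGCAA.
Reverse complement of the reverse primer's last 7 bases: TTGCAAA; its first k bases are the reverse complement of the reverse primer's last k bases, so a perfect k-base overlap needs the forward primer's last k bases to equal them.
Comparing (forward last k vs required): k=1: T vs T ✓; k=2: GT vs TT ✗; k=3: AGT vs TTG ✗; k=4: GAGT vs TTGC ✗; k=5: AGAGT vs TTGCA ✗; k=6: GAGAGT vs TTGCAA ✗; k=7: AGAGAGT vs TTGCAAA ✗.
Only k = 1 is perfect, so the longest perfect 3' overlap is 1.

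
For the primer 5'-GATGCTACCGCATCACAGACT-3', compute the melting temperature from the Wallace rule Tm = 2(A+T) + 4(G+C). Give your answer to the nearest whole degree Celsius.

64°C

Base counts: A=6, T=4, G=4, C=7 (length 21).
Tm = 2·(6+4) + 4·(4+7) = 2·10 + 4·11 = 20 + 44 = 64°C.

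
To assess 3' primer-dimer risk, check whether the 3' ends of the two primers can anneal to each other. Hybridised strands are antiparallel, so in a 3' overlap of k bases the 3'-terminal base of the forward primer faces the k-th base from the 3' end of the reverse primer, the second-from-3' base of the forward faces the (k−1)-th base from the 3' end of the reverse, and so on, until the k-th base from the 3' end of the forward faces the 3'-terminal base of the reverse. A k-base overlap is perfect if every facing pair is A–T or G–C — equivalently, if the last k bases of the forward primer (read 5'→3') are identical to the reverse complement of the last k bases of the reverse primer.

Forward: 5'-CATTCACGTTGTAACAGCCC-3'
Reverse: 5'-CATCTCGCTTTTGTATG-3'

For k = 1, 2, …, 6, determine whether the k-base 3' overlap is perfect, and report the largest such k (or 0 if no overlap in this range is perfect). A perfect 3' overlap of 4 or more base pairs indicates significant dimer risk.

Last 6 bases (5'→3') — forward …CAGCCC, reverse …TGTATG.
Reverse complement of the reverse primer's last 6 bases: CATACA; its first k bases are the reverse complement of the reverse primer's last k bases, so a perfect k-base overlap needs the forward primer's last k bases to equal them.
Comparing (forward last k vs required): k=1: C vs C ✓; k=2: CC vs CA ✗; k=3: CCC vs CAT ✗; k=4: GCCC vs CATA ✗; k=5: AGCCC vs CATAC ✗; k=6: CAGCCC vs CATACA ✗.
Only k = 1 is perfect, so the longest perfect 3' overlap is 1.

Longest perfect overlap: 1 complementary base pair; below the dimer-risk threshold (threshold 4).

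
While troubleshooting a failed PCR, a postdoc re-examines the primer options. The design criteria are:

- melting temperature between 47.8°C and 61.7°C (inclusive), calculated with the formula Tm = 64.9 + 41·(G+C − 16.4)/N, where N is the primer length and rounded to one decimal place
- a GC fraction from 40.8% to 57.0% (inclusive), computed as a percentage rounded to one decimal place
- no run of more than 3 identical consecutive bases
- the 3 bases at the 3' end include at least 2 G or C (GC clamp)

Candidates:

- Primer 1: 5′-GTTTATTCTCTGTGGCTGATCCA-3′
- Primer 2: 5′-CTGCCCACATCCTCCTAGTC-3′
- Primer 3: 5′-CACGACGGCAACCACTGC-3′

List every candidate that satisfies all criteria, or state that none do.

Primer 1 (23 nt, A=3 T=10 G=5 C=5): Tm = 64.9 + 41·(10 − 16.4)/23 = 53.5°C ✓; GC 10/23 = 43.5% ✓; longest run = 3 ✓; 3' end CCA has 2 G/C ✓ — passes.
Primer 2 (20 nt, A=3 T=5 G=2 C=10): Tm = 64.9 + 41·(12 − 16.4)/20 = 55.9°C ✓; GC 12/20 = 60.0%, outside 40.8–57.0% ✗; longest run = 3 ✓; 3' end GTC has 2 G/C ✓ — fails.
Primer 3 (18 nt, A=5 T=1 G=4 C=8): Tm = 64.9 + 41·(12 − 16.4)/18 = 54.9°C ✓; GC 12/18 = 66.7%, outside 40.8–57.0% ✗; longest run = 2 ✓; 3' end TGC has 2 G/C ✓ — fails.

Primer 1 only.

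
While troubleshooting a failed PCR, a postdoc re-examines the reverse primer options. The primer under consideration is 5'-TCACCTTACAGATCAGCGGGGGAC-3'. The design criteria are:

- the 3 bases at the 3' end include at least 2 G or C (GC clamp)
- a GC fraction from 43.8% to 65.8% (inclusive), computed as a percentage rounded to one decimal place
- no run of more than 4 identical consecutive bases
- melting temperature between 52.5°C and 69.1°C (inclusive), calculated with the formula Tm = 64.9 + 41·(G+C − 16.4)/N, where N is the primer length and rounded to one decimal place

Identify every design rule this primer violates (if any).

Base counts: A=6, T=4, G=7, C=7 (length 24).
GC clamp: 3' end GAC has 2 G/C ✓
GC content: GC 14/24 = 58.3% ✓
homopolymer run: longest run = 5, exceeds 4 ✗
Tm: Tm = 64.9 + 41·(14 − 16.4)/24 = 60.8°C ✓

Fails: homopolymer run.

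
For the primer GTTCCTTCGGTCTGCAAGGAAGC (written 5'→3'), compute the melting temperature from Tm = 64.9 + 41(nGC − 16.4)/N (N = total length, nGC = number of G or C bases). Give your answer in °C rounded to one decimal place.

Base counts: A=4, T=6, G=7, C=6; G+C = 13, N = 23.
Tm = 64.9 + 41·(13 − 16.4)/23 = 64.9 + -139.40/23 = 58.8°C.

58.8°C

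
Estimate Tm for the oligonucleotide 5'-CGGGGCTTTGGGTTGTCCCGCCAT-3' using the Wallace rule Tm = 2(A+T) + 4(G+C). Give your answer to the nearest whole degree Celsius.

80°C

Base counts: A=1, T=7, G=9, C=7 (length 24).
Tm = 2·(1+7) + 4·(9+7) = 2·8 + 4·16 = 16 + 64 = 80°C.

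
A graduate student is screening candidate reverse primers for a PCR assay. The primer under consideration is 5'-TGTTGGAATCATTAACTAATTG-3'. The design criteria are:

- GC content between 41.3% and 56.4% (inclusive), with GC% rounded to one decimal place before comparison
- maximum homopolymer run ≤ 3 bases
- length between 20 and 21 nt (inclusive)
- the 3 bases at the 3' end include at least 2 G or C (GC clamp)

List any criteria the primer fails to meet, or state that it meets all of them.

Fails: GC content, length, GC clamp.

Base counts: A=7, T=9, G=4, C=2 (length 22).
GC content: GC 6/22 = 27.3%, outside 41.3–56.4% ✗
homopolymer run: longest run = 2 ✓
length: length 22, outside 20–21 ✗
GC clamp: 3' end TTG has 1 G/C, need ≥2 ✗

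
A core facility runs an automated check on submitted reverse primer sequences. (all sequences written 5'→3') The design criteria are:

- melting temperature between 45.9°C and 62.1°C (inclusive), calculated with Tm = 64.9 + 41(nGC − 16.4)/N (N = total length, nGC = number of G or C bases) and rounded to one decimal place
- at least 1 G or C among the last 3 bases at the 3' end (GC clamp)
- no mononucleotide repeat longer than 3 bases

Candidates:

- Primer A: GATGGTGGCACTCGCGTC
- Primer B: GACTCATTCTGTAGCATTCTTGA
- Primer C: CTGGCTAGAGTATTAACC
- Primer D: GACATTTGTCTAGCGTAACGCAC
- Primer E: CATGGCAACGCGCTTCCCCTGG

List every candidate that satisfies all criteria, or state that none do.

Primer A (18 nt, A=2 T=4 G=7 C=5): Tm = 64.9 + 41·(12 − 16.4)/18 = 54.9°C ✓; 3' end GTC has 2 G/C ✓; longest run = 2 ✓ — passes.
Primer B (23 nt, A=5 T=9 G=4 C=5): Tm = 64.9 + 41·(9 − 16.4)/23 = 51.7°C ✓; 3' end TGA has 1 G/C ✓; longest run = 2 ✓ — passes.
Primer C (18 nt, A=5 T=5 G=4 C=4): Tm = 64.9 + 41·(8 − 16.4)/18 = 45.8°C, outside 45.9–62.1°C ✗; 3' end ACC has 2 G/C ✓; longest run = 2 ✓ — fails.
Primer D (23 nt, A=6 T=6 G=5 C=6): Tm = 64.9 + 41·(11 − 16.4)/23 = 55.3°C ✓; 3' end CAC has 2 G/C ✓; longest run = 3 ✓ — passes.
Primer E (22 nt, A=3 T=4 G=6 C=9): Tm = 64.9 + 41·(15 − 16.4)/22 = 62.3°C, outside 45.9–62.1°C ✗; 3' end TGG has 2 G/C ✓; longest run = 4, exceeds 3 ✗ — fails.

Primer A, Primer B and Primer D.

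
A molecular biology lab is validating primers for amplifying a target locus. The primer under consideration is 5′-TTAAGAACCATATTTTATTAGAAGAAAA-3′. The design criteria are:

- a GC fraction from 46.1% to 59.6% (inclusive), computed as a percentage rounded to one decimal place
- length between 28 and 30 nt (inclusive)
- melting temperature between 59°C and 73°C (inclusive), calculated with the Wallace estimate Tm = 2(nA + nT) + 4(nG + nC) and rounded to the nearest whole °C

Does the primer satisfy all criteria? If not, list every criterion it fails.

Base counts: A=14, T=9, G=3, C=2 (length 28).
GC content: GC 5/28 = 17.9%, outside 46.1–59.6% ✗
length: length 28 ✓
Tm: Tm = 2·23 + 4·5 = 66°C ✓

Fails: GC content.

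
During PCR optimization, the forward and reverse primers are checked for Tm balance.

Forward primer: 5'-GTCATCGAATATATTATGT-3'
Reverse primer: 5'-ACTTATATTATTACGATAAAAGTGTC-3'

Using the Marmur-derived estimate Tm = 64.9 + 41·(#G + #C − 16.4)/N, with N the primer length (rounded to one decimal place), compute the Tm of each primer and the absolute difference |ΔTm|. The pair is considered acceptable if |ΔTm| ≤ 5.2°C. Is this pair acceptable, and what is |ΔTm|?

|ΔTm| = 8.2°C; the pair is not acceptable.

Forward: G+C = 5, N = 19 → Tm = 64.9 + 41·(5 − 16.4)/19 = 40.3°C.
Reverse: G+C = 6, N = 26 → Tm = 64.9 + 41·(6 − 16.4)/26 = 48.5°C.
|ΔTm| = |40.3 − 48.5| = 8.2°C, > 5.2°C.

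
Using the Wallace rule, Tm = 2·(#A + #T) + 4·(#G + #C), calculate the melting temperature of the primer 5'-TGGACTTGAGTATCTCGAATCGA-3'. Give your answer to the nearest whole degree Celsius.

66°C

Base counts: A=6, T=7, G=6, C=4 (length 23).
Tm = 2·(6+7) + 4·(6+4) = 2·13 + 4·10 = 26 + 40 = 66°C.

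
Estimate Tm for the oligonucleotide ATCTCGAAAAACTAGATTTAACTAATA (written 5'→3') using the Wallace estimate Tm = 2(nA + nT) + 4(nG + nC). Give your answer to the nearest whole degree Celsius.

Base counts: A=13, T=8, G=2, C=4 (length 27).
Tm = 2·(13+8) + 4·(2+4) = 2·21 + 4·6 = 42 + 24 = 66°C.

66°C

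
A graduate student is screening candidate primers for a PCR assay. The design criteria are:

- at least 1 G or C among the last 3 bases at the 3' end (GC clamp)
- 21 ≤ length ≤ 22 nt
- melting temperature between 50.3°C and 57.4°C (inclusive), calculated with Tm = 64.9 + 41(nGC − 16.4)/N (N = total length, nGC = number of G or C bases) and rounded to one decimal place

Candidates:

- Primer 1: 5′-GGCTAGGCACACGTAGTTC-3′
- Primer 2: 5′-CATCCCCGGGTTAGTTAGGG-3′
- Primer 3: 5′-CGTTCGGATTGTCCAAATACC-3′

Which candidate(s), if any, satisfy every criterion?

Primer 1 (19 nt, A=4 T=4 G=6 C=5): 3' end TTC has 1 G/C ✓; length 19, outside 21–22 ✗; Tm = 64.9 + 41·(11 − 16.4)/19 = 53.2°C ✓ — fails.
Primer 2 (20 nt, A=3 T=5 G=7 C=5): 3' end GGG has 3 G/C ✓; length 20, outside 21–22 ✗; Tm = 64.9 + 41·(12 − 16.4)/20 = 55.9°C ✓ — fails.
Primer 3 (21 nt, A=5 T=6 G=4 C=6): 3' end ACC has 2 G/C ✓; length 21 ✓; Tm = 64.9 + 41·(10 − 16.4)/21 = 52.4°C ✓ — passes.

Primer 3 only.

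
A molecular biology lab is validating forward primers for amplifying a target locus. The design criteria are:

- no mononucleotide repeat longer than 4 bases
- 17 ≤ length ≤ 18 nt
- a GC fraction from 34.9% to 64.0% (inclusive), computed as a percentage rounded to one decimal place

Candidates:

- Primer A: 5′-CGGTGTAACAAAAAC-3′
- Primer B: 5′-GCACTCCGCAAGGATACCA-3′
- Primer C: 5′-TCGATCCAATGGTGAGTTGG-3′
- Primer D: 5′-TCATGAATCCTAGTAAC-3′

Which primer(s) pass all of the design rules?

Primer D only.

Primer A (15 nt, A=7 T=2 G=3 C=3): longest run = 5, exceeds 4 ✗; length 15, outside 17–18 ✗; GC 6/15 = 40.0% ✓ — fails.
Primer B (19 nt, A=6 T=2 G=4 C=7): longest run = 2 ✓; length 19, outside 17–18 ✗; GC 11/19 = 57.9% ✓ — fails.
Primer C (20 nt, A=4 T=6 G=7 C=3): longest run = 2 ✓; length 20, outside 17–18 ✗; GC 10/20 = 50.0% ✓ — fails.
Primer D (17 nt, A=6 T=5 G=2 C=4): longest run = 2 ✓; length 17 ✓; GC 6/17 = 35.3% ✓ — passes.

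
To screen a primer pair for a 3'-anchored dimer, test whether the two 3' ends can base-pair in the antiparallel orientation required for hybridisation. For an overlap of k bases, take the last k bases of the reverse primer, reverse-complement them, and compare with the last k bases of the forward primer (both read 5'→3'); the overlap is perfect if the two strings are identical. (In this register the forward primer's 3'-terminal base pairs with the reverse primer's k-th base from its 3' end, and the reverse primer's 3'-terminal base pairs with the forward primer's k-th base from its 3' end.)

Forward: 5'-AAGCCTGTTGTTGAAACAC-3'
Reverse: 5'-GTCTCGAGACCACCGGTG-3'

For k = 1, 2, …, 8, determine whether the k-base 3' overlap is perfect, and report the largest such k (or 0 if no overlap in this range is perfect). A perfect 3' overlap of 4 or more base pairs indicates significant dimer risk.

Last 8 bases (5'→3') — forward …TGAAACAC, reverse …CACCGGTG.
Reverse complement of the reverse primer's last 8 bases: CACCGGTG; its first k bases are the reverse complement of the reverse primer's last k bases, so a perfect k-base overlap needs the forward primer's last k bases to equal them.
Comparing (forward last k vs required): k=1: C vs C ✓; k=2: AC vs CA ✗; k=3: CAC vs CAC ✓; k=4: ACAC vs CACC ✗; k=5: AACAC vs CACCG ✗; k=6: AAACAC vs CACCGG ✗; k=7: GAAACAC vs CACCGGT ✗; k=8: TGAAACAC vs CACCGGTG ✗.
Perfect overlaps at k = 1, 3; the largest is 3.

Longest perfect overlap: 3 complementary base pairs; below the dimer-risk threshold (threshold 4).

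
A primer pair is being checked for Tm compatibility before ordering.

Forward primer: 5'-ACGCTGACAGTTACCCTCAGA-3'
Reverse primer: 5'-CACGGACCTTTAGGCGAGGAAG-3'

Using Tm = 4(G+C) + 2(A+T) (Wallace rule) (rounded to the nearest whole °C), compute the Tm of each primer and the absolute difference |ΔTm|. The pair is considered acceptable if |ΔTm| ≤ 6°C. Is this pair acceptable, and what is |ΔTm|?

|ΔTm| = 6°C; the pair is acceptable.

Forward: A=6 T=4 G=4 C=7 → Tm = 2·10 + 4·11 = 64°C.
Reverse: A=6 T=3 G=8 C=5 → Tm = 2·9 + 4·13 = 70°C.
|ΔTm| = |64 − 70| = 6°C, ≤ 6°C.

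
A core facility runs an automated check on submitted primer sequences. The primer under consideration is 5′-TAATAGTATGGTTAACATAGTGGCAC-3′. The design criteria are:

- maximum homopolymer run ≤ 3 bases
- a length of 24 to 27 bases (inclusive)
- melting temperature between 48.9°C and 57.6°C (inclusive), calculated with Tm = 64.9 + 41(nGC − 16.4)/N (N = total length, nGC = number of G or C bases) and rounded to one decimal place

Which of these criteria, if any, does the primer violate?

Meets all criteria.

Base counts: A=9, T=8, G=6, C=3 (length 26).
homopolymer run: longest run = 2 ✓
length: length 26 ✓
Tm: Tm = 64.9 + 41·(9 − 16.4)/26 = 53.2°C ✓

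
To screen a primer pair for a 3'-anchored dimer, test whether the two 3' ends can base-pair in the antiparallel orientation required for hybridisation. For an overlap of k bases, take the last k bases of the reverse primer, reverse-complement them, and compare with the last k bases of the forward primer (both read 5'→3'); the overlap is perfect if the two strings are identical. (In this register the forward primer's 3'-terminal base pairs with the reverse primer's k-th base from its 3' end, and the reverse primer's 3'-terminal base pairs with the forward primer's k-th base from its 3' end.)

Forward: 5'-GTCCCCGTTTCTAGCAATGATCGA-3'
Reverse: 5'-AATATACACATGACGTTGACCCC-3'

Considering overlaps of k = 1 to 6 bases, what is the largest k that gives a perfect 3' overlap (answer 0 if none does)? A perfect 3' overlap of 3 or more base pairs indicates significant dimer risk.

Last 6 bases (5'→3') — forward …GATCGA, reverse …GACCCC.
Reverse complement of the reverse primer's last 6 bases: GGGGTC; its first k bases are the reverse complement of the reverse primer's last k bases, so a perfect k-base overlap needs the forward primer's last k bases to equal them.
Comparing (forward last k vs required): k=1: A vs G ✗; k=2: GA vs GG ✗; k=3: CGA vs GGG ✗; k=4: TCGA vs GGGG ✗; k=5: ATCGA vs GGGGT ✗; k=6: GATCGA vs GGGGTC ✗.
No overlap length from 1 to 6 is perfect, so the longest perfect 3' overlap is 0.

Longest perfect overlap: 0 complementary base pairs; below the dimer-risk threshold (threshold 3).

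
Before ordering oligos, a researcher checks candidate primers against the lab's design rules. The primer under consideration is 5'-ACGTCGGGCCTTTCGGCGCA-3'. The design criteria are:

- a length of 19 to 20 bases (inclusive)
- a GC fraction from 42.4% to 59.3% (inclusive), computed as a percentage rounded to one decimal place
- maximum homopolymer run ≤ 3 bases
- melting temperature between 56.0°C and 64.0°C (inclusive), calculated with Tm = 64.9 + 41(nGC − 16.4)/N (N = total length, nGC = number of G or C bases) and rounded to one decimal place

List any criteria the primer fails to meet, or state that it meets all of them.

Fails: GC content.

Base counts: A=2, T=4, G=7, C=7 (length 20).
length: length 20 ✓
GC content: GC 14/20 = 70.0%, outside 42.4–59.3% ✗
homopolymer run: longest run = 3 ✓
Tm: Tm = 64.9 + 41·(14 − 16.4)/20 = 60.0°C ✓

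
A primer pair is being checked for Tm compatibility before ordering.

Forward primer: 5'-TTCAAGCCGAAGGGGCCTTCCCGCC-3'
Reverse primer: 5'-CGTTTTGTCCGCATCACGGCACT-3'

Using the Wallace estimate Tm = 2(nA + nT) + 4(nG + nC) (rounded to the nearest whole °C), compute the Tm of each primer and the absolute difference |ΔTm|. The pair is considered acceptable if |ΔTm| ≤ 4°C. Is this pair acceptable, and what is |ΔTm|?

Forward: A=4 T=4 G=7 C=10 → Tm = 2·8 + 4·17 = 84°C.
Reverse: A=3 T=7 G=5 C=8 → Tm = 2·10 + 4·13 = 72°C.
|ΔTm| = |84 − 72| = 12°C, > 4°C.

|ΔTm| = 12°C; the pair is not acceptable.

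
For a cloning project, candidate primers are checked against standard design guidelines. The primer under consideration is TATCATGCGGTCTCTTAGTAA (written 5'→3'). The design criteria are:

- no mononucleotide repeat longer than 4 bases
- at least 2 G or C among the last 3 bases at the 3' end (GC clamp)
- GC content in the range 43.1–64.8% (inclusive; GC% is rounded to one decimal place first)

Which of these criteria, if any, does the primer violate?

Fails: GC clamp, GC content.

Base counts: A=5, T=8, G=4, C=4 (length 21).
homopolymer run: longest run = 2 ✓
GC clamp: 3' end TAA has 0 G/C, need ≥2 ✗
GC content: GC 8/21 = 38.1%, outside 43.1–64.8% ✗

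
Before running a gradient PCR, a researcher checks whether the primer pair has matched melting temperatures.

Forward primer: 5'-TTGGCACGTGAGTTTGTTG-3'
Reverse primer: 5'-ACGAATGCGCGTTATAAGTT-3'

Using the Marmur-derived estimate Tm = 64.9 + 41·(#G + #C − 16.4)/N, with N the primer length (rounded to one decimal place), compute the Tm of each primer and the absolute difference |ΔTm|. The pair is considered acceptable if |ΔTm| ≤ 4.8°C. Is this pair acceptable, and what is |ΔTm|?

|ΔTm| = 1.2°C; the pair is acceptable.

Forward: G+C = 9, N = 19 → Tm = 64.9 + 41·(9 − 16.4)/19 = 48.9°C.
Reverse: G+C = 8, N = 20 → Tm = 64.9 + 41·(8 − 16.4)/20 = 47.7°C.
|ΔTm| = |48.9 − 47.7| = 1.2°C, ≤ 4.8°C.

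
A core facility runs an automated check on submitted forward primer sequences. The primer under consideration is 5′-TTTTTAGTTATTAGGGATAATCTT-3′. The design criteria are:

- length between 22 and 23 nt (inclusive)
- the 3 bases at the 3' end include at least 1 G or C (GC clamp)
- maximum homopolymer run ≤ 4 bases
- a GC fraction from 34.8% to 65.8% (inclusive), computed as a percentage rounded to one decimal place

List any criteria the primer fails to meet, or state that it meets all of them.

Fails: length, homopolymer run, GC content.

Base counts: A=6, T=13, G=4, C=1 (length 24).
length: length 24, outside 22–23 ✗
GC clamp: 3' end CTT has 1 G/C ✓
homopolymer run: longest run = 5, exceeds 4 ✗
GC content: GC 5/24 = 20.8%, outside 34.8–65.8% ✗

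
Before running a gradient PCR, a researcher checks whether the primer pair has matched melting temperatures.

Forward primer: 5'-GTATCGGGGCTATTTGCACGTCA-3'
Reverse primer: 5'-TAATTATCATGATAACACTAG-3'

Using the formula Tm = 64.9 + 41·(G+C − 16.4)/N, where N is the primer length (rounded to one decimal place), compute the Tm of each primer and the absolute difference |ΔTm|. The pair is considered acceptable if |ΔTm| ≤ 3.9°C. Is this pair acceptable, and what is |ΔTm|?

|ΔTm| = 14.5°C; the pair is not acceptable.

Forward: G+C = 12, N = 23 → Tm = 64.9 + 41·(12 − 16.4)/23 = 57.1°C.
Reverse: G+C = 5, N = 21 → Tm = 64.9 + 41·(5 − 16.4)/21 = 42.6°C.
|ΔTm| = |57.1 − 42.6| = 14.5°C, > 3.9°C.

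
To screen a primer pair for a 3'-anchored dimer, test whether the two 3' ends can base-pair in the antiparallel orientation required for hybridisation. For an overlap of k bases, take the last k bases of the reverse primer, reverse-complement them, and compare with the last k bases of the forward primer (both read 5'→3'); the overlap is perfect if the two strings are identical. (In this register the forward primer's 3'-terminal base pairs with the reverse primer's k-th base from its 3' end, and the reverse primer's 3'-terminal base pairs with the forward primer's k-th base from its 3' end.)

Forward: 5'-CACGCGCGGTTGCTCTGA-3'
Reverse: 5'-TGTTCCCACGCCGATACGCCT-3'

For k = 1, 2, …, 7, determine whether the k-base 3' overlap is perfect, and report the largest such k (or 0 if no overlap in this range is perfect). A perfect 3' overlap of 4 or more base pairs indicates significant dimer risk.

Longest perfect overlap: 1 complementary base pair; below the dimer-risk threshold (threshold 4).

Last 7 bases (5'→3') — forward …GCTCTGA, reverse …TACGCCT.
Reverse complement of the reverse primer's last 7 bases: AGGCGTA; its first k bases are the reverse complement of the reverse primer's last k bases, so a perfect k-base overlap needs the forward primer's last k bases to equal them.
Comparing (forward last k vs required): k=1: A vs A ✓; k=2: GA vs AG ✗; k=3: TGA vs AGG ✗; k=4: CTGA vs AGGC ✗; k=5: TCTGA vs AGGCG ✗; k=6: CTCTGA vs AGGCGT ✗; k=7: GCTCTGA vs AGGCGTA ✗.
Only k = 1 is perfect, so the longest perfect 3' overlap is 1.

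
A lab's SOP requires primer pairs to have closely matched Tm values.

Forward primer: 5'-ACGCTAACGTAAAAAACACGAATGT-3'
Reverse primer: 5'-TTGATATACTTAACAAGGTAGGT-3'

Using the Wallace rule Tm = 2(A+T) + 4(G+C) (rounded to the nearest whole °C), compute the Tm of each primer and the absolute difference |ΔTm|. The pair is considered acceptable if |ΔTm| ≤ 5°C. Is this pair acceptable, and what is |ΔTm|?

Forward: A=12 T=4 G=4 C=5 → Tm = 2·16 + 4·9 = 68°C.
Reverse: A=8 T=8 G=5 C=2 → Tm = 2·16 + 4·7 = 60°C.
|ΔTm| = |68 − 60| = 8°C, > 5°C.

|ΔTm| = 8°C; the pair is not acceptable.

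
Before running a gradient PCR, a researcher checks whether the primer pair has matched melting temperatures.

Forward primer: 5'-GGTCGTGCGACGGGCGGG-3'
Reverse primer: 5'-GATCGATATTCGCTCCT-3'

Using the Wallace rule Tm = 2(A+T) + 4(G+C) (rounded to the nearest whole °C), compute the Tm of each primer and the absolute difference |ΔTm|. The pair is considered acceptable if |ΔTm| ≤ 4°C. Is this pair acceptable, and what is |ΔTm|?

Forward: A=1 T=2 G=11 C=4 → Tm = 2·3 + 4·15 = 66°C.
Reverse: A=3 T=6 G=3 C=5 → Tm = 2·9 + 4·8 = 50°C.
|ΔTm| = |66 − 50| = 16°C, > 4°C.

|ΔTm| = 16°C; the pair is not acceptable.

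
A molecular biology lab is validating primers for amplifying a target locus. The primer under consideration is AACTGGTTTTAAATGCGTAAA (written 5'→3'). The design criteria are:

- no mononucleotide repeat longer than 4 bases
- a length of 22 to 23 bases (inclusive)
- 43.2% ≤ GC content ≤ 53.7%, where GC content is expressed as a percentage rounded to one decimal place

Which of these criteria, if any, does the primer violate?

Base counts: A=8, T=7, G=4, C=2 (length 21).
homopolymer run: longest run = 4 ✓
length: length 21, outside 22–23 ✗
GC content: GC 6/21 = 28.6%, outside 43.2–53.7% ✗

Fails: length, GC content.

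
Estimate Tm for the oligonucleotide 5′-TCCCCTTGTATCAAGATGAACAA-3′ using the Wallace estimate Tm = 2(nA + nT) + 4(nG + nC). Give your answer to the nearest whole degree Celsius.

Base counts: A=8, T=6, G=3, C=6 (length 23).
Tm = 2·(8+6) + 4·(3+6) = 2·14 + 4·9 = 28 + 36 = 64°C.

64°C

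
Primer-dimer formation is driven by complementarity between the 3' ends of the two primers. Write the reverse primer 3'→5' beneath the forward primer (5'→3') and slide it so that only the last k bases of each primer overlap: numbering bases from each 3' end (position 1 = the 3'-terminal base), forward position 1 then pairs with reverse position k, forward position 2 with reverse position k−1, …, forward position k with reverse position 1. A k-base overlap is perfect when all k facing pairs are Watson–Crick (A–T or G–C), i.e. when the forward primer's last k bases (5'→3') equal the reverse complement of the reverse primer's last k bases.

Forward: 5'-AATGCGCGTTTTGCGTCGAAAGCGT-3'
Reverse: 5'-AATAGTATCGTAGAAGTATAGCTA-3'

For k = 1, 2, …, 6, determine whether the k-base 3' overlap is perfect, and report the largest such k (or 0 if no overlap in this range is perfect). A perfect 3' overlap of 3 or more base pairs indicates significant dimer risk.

Longest perfect overlap: 1 complementary base pair; below the dimer-risk threshold (threshold 3).

Last 6 bases (5'→3') — forward …AAGCGT, reverse …TAGCTA.
Reverse complement of the reverse primer's last 6 bases: TAGCTA; its first k bases are the reverse complement of the reverse primer's last k bases, so a perfect k-base overlap needs the forward primer's last k bases to equal them.
Comparing (forward last k vs required): k=1: T vs T ✓; k=2: GT vs TA ✗; k=3: CGT vs TAG ✗; k=4: GCGT vs TAGC ✗; k=5: AGCGT vs TAGCT ✗; k=6: AAGCGT vs TAGCTA ✗.
Only k = 1 is perfect, so the longest perfect 3' overlap is 1.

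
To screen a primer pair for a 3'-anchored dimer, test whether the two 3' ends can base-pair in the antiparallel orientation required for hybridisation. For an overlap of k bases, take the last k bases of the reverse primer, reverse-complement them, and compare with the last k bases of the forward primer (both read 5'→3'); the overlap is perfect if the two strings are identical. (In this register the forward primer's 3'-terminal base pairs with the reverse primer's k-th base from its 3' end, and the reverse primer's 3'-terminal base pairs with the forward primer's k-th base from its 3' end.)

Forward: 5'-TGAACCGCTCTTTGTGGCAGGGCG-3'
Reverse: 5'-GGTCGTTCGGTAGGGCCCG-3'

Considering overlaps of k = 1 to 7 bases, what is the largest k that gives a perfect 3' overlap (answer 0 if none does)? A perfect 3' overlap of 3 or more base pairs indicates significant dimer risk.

Last 7 bases (5'→3') — forward …CAGGGCG, reverse …GGGCCCG.
Reverse complement of the reverse primer's last 7 bases: CGGGCCC; its first k bases are the reverse complement of the reverse primer's last k bases, so a perfect k-base overlap needs the forward primer's last k bases to equal them.
Comparing (forward last k vs required): k=1: G vs C ✗; k=2: CG vs CG ✓; k=3: GCG vs CGG ✗; k=4: GGCG vs CGGG ✗; k=5: GGGCG vs CGGGC ✗; k=6: AGGGCG vs CGGGCC ✗; k=7: CAGGGCG vs CGGGCCC ✗.
Only k = 2 is perfect, so the longest perfect 3' overlap is 2.

Longest perfect overlap: 2 complementary base pairs; below the dimer-risk threshold (threshold 3).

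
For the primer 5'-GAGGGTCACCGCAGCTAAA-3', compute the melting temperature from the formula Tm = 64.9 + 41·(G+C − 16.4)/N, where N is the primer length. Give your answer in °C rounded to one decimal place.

53.2°C

Base counts: A=6, T=2, G=6, C=5; G+C = 11, N = 19.
Tm = 64.9 + 41·(11 − 16.4)/19 = 64.9 + -221.40/19 = 53.2°C.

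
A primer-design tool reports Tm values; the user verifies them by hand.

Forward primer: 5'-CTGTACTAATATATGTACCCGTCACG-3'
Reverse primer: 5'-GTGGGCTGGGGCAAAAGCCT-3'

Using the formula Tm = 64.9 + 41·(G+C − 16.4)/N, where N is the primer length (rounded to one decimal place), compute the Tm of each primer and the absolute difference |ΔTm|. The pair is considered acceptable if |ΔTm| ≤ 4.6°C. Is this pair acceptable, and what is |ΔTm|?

Forward: G+C = 11, N = 26 → Tm = 64.9 + 41·(11 − 16.4)/26 = 56.4°C.
Reverse: G+C = 13, N = 20 → Tm = 64.9 + 41·(13 − 16.4)/20 = 57.9°C.
|ΔTm| = |56.4 − 57.9| = 1.5°C, ≤ 4.6°C.

|ΔTm| = 1.5°C; the pair is acceptable.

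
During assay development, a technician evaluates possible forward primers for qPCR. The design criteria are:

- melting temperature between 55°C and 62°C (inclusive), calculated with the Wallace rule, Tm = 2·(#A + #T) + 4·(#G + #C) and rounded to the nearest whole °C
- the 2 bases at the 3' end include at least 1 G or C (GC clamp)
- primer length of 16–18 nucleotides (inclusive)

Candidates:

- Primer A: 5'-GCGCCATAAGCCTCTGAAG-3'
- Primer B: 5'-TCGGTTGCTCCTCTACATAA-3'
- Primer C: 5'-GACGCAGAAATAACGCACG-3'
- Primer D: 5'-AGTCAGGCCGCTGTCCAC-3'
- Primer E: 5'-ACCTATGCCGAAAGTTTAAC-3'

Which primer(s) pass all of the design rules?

Primer D only.

Primer A (19 nt, A=5 T=3 G=5 C=6): Tm = 2·8 + 4·11 = 60°C ✓; 3' end AG has 1 G/C ✓; length 19, outside 16–18 ✗ — fails.
Primer B (20 nt, A=4 T=7 G=3 C=6): Tm = 2·11 + 4·9 = 58°C ✓; 3' end AA has 0 G/C, need ≥1 ✗; length 20, outside 16–18 ✗ — fails.
Primer C (19 nt, A=8 T=1 G=5 C=5): Tm = 2·9 + 4·10 = 58°C ✓; 3' end CG has 2 G/C ✓; length 19, outside 16–18 ✗ — fails.
Primer D (18 nt, A=3 T=3 G=5 C=7): Tm = 2·6 + 4·12 = 60°C ✓; 3' end AC has 1 G/C ✓; length 18 ✓ — passes.
Primer E (20 nt, A=7 T=5 G=3 C=5): Tm = 2·12 + 4·8 = 56°C ✓; 3' end AC has 1 G/C ✓; length 20, outside 16–18 ✗ — fails.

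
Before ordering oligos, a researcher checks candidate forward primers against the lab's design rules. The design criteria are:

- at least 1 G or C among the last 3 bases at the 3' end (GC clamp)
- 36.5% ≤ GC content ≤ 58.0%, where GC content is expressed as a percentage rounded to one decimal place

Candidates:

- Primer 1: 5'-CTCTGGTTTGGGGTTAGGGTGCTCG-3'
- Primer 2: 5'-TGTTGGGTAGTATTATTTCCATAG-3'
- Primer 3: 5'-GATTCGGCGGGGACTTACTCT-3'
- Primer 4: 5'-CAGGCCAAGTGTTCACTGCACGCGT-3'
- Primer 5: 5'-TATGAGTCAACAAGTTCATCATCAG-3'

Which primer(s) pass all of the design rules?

Primer 3 only.

Primer 1 (25 nt, A=1 T=9 G=11 C=4): 3' end TCG has 2 G/C ✓; GC 15/25 = 60.0%, outside 36.5–58.0% ✗ — fails.
Primer 2 (24 nt, A=5 T=11 G=6 C=2): 3' end TAG has 1 G/C ✓; GC 8/24 = 33.3%, outside 36.5–58.0% ✗ — fails.
Primer 3 (21 nt, A=3 T=6 G=7 C=5): 3' end TCT has 1 G/C ✓; GC 12/21 = 57.1% ✓ — passes.
Primer 4 (25 nt, A=5 T=5 G=7 C=8): 3' end CGT has 2 G/C ✓; GC 15/25 = 60.0%, outside 36.5–58.0% ✗ — fails.
Primer 5 (25 nt, A=9 T=7 G=4 C=5): 3' end CAG has 2 G/C ✓; GC 9/25 = 36.0%, outside 36.5–58.0% ✗ — fails.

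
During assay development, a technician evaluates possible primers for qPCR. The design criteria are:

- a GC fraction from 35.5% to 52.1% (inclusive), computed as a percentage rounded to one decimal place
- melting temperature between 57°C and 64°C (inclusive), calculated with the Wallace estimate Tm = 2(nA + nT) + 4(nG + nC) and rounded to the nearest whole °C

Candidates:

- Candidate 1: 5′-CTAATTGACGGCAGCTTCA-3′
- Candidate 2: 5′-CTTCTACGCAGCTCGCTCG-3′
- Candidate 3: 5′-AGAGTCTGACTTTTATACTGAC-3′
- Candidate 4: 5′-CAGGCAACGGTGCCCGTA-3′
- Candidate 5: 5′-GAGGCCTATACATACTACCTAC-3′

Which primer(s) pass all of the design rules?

Candidate 3 and Candidate 5.

Candidate 1 (19 nt, A=5 T=5 G=4 C=5): GC 9/19 = 47.4% ✓; Tm = 2·10 + 4·9 = 56°C, outside 57–64°C ✗ — fails.
Candidate 2 (19 nt, A=2 T=5 G=4 C=8): GC 12/19 = 63.2%, outside 35.5–52.1% ✗; Tm = 2·7 + 4·12 = 62°C ✓ — fails.
Candidate 3 (22 nt, A=6 T=8 G=4 C=4): GC 8/22 = 36.4% ✓; Tm = 2·14 + 4·8 = 60°C ✓ — passes.
Candidate 4 (18 nt, A=4 T=2 G=6 C=6): GC 12/18 = 66.7%, outside 35.5–52.1% ✗; Tm = 2·6 + 4·12 = 60°C ✓ — fails.
Candidate 5 (22 nt, A=7 T=5 G=3 C=7): GC 10/22 = 45.5% ✓; Tm = 2·12 + 4·10 = 64°C ✓ — passes.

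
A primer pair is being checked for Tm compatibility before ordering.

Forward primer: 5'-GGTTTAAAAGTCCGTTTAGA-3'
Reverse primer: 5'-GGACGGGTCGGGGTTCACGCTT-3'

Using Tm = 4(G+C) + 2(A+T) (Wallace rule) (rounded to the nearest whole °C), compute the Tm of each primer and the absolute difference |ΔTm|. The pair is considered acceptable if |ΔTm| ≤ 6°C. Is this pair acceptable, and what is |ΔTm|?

Forward: A=6 T=7 G=5 C=2 → Tm = 2·13 + 4·7 = 54°C.
Reverse: A=2 T=5 G=10 C=5 → Tm = 2·7 + 4·15 = 74°C.
|ΔTm| = |54 − 74| = 20°C, > 6°C.

|ΔTm| = 20°C; the pair is not acceptable.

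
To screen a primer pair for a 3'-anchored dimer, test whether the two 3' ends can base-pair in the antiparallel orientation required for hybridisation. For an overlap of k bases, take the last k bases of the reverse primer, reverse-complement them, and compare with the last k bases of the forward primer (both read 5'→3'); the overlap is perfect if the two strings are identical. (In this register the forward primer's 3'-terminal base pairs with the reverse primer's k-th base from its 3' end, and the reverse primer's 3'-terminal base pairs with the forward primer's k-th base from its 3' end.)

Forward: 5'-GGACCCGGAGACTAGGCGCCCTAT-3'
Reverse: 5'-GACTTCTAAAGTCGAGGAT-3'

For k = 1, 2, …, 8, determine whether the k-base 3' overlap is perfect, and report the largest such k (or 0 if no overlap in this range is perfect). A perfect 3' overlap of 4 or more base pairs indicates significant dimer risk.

Longest perfect overlap: 2 complementary base pairs; below the dimer-risk threshold (threshold 4).

Last 8 bases (5'→3') — forward …CGCCCTAT, reverse …TCGAGGAT.
Reverse complement of the reverse primer's last 8 bases: ATCCTCGA; its first k bases are the reverse complement of the reverse primer's last k bases, so a perfect k-base overlap needs the forward primer's last k bases to equal them.
Comparing (forward last k vs required): k=1: T vs A ✗; k=2: AT vs AT ✓; k=3: TAT vs ATC ✗; k=4: CTAT vs ATCC ✗; k=5: CCTAT vs ATCCT ✗; k=6: CCCTAT vs ATCCTC ✗; k=7: GCCCTAT vs ATCCTCG ✗; k=8: CGCCCTAT vs ATCCTCGA ✗.
Only k = 2 is perfect, so the longest perfect 3' overlap is 2.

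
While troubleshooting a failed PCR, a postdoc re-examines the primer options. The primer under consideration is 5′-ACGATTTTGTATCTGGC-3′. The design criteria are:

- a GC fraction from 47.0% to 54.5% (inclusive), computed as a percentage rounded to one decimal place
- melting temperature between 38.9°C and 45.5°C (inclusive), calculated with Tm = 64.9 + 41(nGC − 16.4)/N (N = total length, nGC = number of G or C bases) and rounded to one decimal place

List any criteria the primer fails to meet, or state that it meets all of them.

Fails: GC content.

Base counts: A=3, T=7, G=4, C=3 (length 17).
GC content: GC 7/17 = 41.2%, outside 47.0–54.5% ✗
Tm: Tm = 64.9 + 41·(7 − 16.4)/17 = 42.2°C ✓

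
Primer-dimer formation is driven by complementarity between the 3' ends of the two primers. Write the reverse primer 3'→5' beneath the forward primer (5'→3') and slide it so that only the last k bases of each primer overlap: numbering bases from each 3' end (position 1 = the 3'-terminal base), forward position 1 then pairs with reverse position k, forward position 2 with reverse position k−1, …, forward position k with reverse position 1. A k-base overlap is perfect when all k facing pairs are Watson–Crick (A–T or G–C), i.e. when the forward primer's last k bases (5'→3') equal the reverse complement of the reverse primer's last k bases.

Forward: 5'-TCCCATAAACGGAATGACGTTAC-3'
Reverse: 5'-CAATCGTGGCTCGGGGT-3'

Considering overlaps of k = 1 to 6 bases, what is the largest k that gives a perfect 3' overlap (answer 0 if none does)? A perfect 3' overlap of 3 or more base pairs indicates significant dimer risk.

Last 6 bases (5'→3') — forward …CGTTAC, reverse …CGGGGT.
Reverse complement of the reverse primer's last 6 bases: ACCCCG; its first k bases are the reverse complement of the reverse primer's last k bases, so a perfect k-base overlap needs the forward primer's last k bases to equal them.
Comparing (forward last k vs required): k=1: C vs A ✗; k=2: AC vs AC ✓; k=3: TAC vs ACC ✗; k=4: TTAC vs ACCC ✗; k=5: GTTAC vs ACCCC ✗; k=6: CGTTAC vs ACCCCG ✗.
Only k = 2 is perfect, so the longest perfect 3' overlap is 2.

Longest perfect overlap: 2 complementary base pairs; below the dimer-risk threshold (threshold 3).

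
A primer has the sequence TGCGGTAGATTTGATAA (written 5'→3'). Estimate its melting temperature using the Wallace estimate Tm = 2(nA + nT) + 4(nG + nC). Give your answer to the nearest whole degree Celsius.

Base counts: A=5, T=6, G=5, C=1 (length 17).
Tm = 2·(5+6) + 4·(5+1) = 2·11 + 4·6 = 22 + 24 = 46°C.

46°C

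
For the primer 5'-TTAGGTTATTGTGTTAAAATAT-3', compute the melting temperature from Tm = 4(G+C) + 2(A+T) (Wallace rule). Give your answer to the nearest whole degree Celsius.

Base counts: A=7, T=11, G=4, C=0 (length 22).
Tm = 2·(7+11) + 4·(4+0) = 2·18 + 4·4 = 36 + 16 = 52°C.

52°C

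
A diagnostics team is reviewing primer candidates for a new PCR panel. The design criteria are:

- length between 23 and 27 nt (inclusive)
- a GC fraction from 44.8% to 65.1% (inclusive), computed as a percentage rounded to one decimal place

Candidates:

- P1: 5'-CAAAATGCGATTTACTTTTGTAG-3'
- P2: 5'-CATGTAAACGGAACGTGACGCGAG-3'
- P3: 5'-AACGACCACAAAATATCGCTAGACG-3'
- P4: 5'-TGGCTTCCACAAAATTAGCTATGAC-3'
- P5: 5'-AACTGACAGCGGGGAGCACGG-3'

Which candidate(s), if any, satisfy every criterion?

P2 only.

P1 (23 nt, A=7 T=9 G=4 C=3): length 23 ✓; GC 7/23 = 30.4%, outside 44.8–65.1% ✗ — fails.
P2 (24 nt, A=8 T=3 G=8 C=5): length 24 ✓; GC 13/24 = 54.2% ✓ — passes.
P3 (25 nt, A=11 T=3 G=4 C=7): length 25 ✓; GC 11/25 = 44.0%, outside 44.8–65.1% ✗ — fails.
P4 (25 nt, A=8 T=7 G=4 C=6): length 25 ✓; GC 10/25 = 40.0%, outside 44.8–65.1% ✗ — fails.
P5 (21 nt, A=6 T=1 G=9 C=5): length 21, outside 23–27 ✗; GC 14/21 = 66.7%, outside 44.8–65.1% ✗ — fails.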